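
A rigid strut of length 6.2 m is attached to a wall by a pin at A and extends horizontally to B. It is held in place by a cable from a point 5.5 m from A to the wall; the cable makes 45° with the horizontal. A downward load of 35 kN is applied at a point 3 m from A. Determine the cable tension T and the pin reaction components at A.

ΣM about A: T·sin45°·5.5 − 35·3 = 0 → T = 105/(5.5·0.707107) = 26.9986 ≈ 27.00 kN.
ΣF_x = 0: A_x − T·cos45° = 0 → A_x = 26.9986 × 0.707107 = 19.09 kN.
ΣF_y = 0: A_y + T·sin45° − 35 = 0 → A_y = 35 − 26.9986 × 0.707107 = 15.91 kN.

T = 27.00 kN, A_x = 19.09 kN, A_y = 15.91 kN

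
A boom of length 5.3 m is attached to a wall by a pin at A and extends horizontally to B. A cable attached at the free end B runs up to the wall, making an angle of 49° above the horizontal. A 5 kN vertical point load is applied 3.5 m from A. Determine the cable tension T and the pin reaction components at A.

T = 4.375 kN, A_x = 2.870 kN, A_y = 1.698 kN

ΣM about A: T·sin49°·5.3 − 5·3.5 = 0 → T = 17.5/(5.3·0.75471) = 4.37504 ≈ 4.375 kN.
ΣF_x = 0: A_x − T·cos49° = 0 → A_x = 4.37504 × 0.656059 = 2.870 kN.
ΣF_y = 0: A_y + T·sin49° − 5 = 0 → A_y = 5 − 4.37504 × 0.75471 = 1.698 kN.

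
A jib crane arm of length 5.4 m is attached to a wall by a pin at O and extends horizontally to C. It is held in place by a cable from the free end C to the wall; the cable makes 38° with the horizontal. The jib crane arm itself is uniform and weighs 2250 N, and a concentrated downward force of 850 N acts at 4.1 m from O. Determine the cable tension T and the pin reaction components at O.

ΣM about O: T·sin38°·5.4 − 2250·2.7 − 850·4.1 = 0 → T = 9560/(5.4·0.615661) = 2875.56 ≈ 2876 N.
ΣF_x = 0: O_x − T·cos38° = 0 → O_x = 2875.56 × 0.788011 = 2266 N.
ΣF_y = 0: O_y + T·sin38° − 2250 − 850 = 0 → O_y = 3100 − 2875.56 × 0.615661 = 1330 N.

T = 2876 N, O_x = 2266 N, O_y = 1330 N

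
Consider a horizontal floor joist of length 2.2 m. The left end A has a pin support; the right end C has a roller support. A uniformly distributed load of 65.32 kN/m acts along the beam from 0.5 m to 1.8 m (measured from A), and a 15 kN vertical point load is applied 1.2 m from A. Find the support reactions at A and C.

A_x = 0, A_y = 47.35 kN, C_y = 52.57 kN

Resultant of the distributed load: 65.32 × 1.3 = 84.916 kN at 1.15 m from A.
ΣM about A: C_y·2.2 − (65.32·1.3)·1.15 − 15·1.2 = 0 → C_y = 115.6534/2.2 = 52.5697 ≈ 52.57 kN.
ΣF_y = 0: A_y + 52.5697 − 65.32·1.3 − 15 = 0 → A_y = 47.35 kN.
ΣF_x = 0: no horizontal applied forces, so A_x = 0.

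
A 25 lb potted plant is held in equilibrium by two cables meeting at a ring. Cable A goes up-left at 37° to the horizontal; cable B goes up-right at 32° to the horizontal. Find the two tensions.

ΣF_x = 0: −T_A·cos37° + T_B·cos32° = 0 → T_B = 0.941734·T_A.
ΣF_y = 0: T_A·sin37° + T_B·sin32° = 25.
Substitute: T_A·(0.601815 + 0.941734·0.529919) = 25 → T_A = 22.7096 ≈ 22.71 lb.
Then T_B = 0.941734 × 22.7096 = 21.39 lb.

T_A = 22.71 lb, T_B = 21.39 lb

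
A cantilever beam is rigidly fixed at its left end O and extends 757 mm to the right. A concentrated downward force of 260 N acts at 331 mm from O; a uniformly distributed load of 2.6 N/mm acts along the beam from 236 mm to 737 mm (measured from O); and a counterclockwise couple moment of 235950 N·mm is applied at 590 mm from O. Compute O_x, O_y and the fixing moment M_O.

Resultant of the distributed load: 2.6 × 501 = 1302.6 N at 486.5 mm from O.
ΣF_x = 0: O_x = 0.
ΣF_y = 0: O_y − 260 − 2.6·501 = 0 → O_y = 1563 N.
ΣM about O: M_O − 260·331 − (2.6·501)·486.5 + 235950 = 0 → M_O = 483800 N·mm.

O_x = 0, O_y = 1563 N, M_O = 483800 N·mm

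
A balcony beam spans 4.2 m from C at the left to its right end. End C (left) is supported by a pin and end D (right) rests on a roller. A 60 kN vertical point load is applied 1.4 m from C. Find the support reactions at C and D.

Taking moments about C: D_y·4.2 − 60·1.4 = 0 → D_y = 84/4.2 = 20.00 kN.
ΣF_y = 0: C_y + 20 − 60 = 0 → C_y = 40.00 kN.
ΣF_x = 0: no horizontal applied forces, so C_x = 0.

C_x = 0, C_y = 40.00 kN, D_y = 20.00 kN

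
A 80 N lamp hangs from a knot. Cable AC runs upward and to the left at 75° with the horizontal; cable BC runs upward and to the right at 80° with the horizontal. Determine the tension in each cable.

ΣF_x = 0: −T_AC·cos75° + T_BC·cos80° = 0 → T_BC = 1.49048·T_AC.
ΣF_y = 0: T_AC·sin75° + T_BC·sin80° = 80.
Substitute: T_AC·(0.965926 + 1.49048·0.984808) = 80 → T_AC = 32.8709 ≈ 32.87 N.
Then T_BC = 1.49048 × 32.8709 = 48.99 N.

T_AC = 32.87 N, T_BC = 48.99 N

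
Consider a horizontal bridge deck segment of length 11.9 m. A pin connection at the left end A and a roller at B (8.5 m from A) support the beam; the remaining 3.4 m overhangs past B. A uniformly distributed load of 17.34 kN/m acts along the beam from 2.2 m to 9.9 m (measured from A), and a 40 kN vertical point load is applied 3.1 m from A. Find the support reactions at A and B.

Resultant of the distributed load: 17.34 × 7.7 = 133.518 kN at 6.05 m from A.
Moments about A: B_y·8.5 − (17.34·7.7)·6.05 − 40·3.1 = 0 → B_y = 931.7839/8.5 = 109.622 ≈ 109.6 kN.
ΣF_y = 0: A_y + 109.622 − 17.34·7.7 − 40 = 0 → A_y = 63.90 kN.
ΣF_x = 0: no horizontal applied forces, so A_x = 0.

A_x = 0, A_y = 63.90 kN, B_y = 109.6 kN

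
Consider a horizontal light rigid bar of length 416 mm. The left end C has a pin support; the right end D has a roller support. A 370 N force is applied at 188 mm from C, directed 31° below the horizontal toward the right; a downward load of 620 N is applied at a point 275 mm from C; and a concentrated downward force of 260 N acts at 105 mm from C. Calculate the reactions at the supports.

C_x = -317.2 N, C_y = 509.0 N, D_y = 561.6 N

ΣM about C: D_y·416 − 370·sin31°·188 − 620·275 − 260·105 = 0 → D_y = 233626/416 = 561.601 ≈ 561.6 N.
ΣF_y = 0: C_y + 561.601 − 370·sin31° − 620 − 260 = 0 → C_y = 509.0 N.
ΣF_x = 0: C_x + 370·cos31° = 0 → C_x = -317.2 N.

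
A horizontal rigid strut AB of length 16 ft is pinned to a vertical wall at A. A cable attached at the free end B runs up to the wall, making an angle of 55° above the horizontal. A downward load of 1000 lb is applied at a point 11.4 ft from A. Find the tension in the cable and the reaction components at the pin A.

ΣM about A: T·sin55°·16 − 1000·11.4 = 0 → T = 11400/(16·0.819152) = 869.802 ≈ 869.8 lb.
ΣF_x = 0: A_x − T·cos55° = 0 → A_x = 869.802 × 0.573576 = 498.9 lb.
ΣF_y = 0: A_y + T·sin55° − 1000 = 0 → A_y = 1000 − 869.802 × 0.819152 = 287.5 lb.

T = 869.8 lb, A_x = 498.9 lb, A_y = 287.5 lb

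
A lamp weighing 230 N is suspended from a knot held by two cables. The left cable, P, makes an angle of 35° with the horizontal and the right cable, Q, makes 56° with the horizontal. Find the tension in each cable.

ΣF_x = 0: −T_P·cos35° + T_Q·cos56° = 0 → T_Q = 1.46488·T_P.
ΣF_y = 0: T_P·sin35° + T_Q·sin56° = 230.
Substitute: T_P·(0.573576 + 1.46488·0.829038) = 230 → T_P = 128.634 ≈ 128.6 N.
Then T_Q = 1.46488 × 128.634 = 188.4 N.

T_P = 128.6 N, T_Q = 188.4 N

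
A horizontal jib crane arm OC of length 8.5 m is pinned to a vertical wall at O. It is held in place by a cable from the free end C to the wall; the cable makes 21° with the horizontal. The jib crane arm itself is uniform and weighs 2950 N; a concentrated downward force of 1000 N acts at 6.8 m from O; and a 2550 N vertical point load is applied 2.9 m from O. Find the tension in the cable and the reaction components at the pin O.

T = 8776 N, O_x = 8193 N, O_y = 3355 N

ΣM about O: T·sin21°·8.5 − 2950·4.25 − 1000·6.8 − 2550·2.9 = 0 → T = 26732.5/(8.5·0.358368) = 8775.9 ≈ 8776 N.
ΣF_x = 0: O_x − T·cos21° = 0 → O_x = 8775.9 × 0.93358 = 8193 N.
ΣF_y = 0: O_y + T·sin21° − 2950 − 1000 − 2550 = 0 → O_y = 6500 − 8775.9 × 0.358368 = 3355 N.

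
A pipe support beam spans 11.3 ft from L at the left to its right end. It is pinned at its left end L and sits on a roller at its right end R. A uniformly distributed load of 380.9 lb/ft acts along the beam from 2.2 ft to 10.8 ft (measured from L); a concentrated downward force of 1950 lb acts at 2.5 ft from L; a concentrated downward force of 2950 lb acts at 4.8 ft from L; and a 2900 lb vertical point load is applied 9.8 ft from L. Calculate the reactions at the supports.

L_x = 0, L_y = 4992 lb, R_y = 6084 lb

Resultant of the distributed load: 380.9 × 8.6 = 3275.74 lb at 6.5 ft from L.
Taking moments about L: R_y·11.3 − (380.9·8.6)·6.5 − 1950·2.5 − 2950·4.8 − 2900·9.8 = 0 → R_y = 68747.31/11.3 = 6083.83 ≈ 6084 lb.
ΣF_y = 0: L_y + 6083.83 − 380.9·8.6 − 1950 − 2950 − 2900 = 0 → L_y = 4992 lb.
ΣF_x = 0: no horizontal applied forces, so L_x = 0.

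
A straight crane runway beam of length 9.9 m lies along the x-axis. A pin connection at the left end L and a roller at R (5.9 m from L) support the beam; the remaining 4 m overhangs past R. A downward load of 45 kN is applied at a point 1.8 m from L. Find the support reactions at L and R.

L_x = 0, L_y = 31.27 kN, R_y = 13.73 kN

Taking moments about L: R_y·5.9 − 45·1.8 = 0 → R_y = 81/5.9 = 13.7288 ≈ 13.73 kN.
ΣF_y = 0: L_y + 13.7288 − 45 = 0 → L_y = 31.27 kN.
ΣF_x = 0: no horizontal applied forces, so L_x = 0.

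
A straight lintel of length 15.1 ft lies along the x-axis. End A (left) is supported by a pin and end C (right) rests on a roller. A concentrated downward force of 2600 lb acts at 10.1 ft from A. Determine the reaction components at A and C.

A_x = 0, A_y = 860.9 lb, C_y = 1739 lb

Moments about A: C_y·15.1 − 2600·10.1 = 0 → C_y = 26260/15.1 = 1739.07 ≈ 1739 lb.
ΣF_y = 0: A_y + 1739.07 − 2600 = 0 → A_y = 860.9 lb.
ΣF_x = 0: no horizontal applied forces, so A_x = 0.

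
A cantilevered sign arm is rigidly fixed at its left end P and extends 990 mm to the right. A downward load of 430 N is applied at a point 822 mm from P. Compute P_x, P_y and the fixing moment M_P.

P_x = 0, P_y = 430.0 N, M_P = 353500 N·mm

ΣF_x = 0: P_x = 0.
ΣF_y = 0: P_y − 430 = 0 → P_y = 430.0 N.
ΣM about P: M_P − 430·822 = 0 → M_P = 353500 N·mm.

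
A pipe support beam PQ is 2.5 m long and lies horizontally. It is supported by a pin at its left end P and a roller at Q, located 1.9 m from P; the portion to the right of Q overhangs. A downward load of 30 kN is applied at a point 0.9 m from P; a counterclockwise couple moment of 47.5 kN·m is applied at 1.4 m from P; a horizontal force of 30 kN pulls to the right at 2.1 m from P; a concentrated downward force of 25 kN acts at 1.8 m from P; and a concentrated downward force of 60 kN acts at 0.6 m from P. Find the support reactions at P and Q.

ΣM about P: Q_y·1.9 − 30·0.9 + 47.5 − 25·1.8 − 60·0.6 = 0 → Q_y = 60.5/1.9 = 31.8421 ≈ 31.84 kN.
ΣF_y = 0: P_y + 31.8421 − 30 − 25 − 60 = 0 → P_y = 83.16 kN.
ΣF_x = 0: P_x + 30 = 0 → P_x = -30.00 kN.

P_x = -30.00 kN, P_y = 83.16 kN, Q_y = 31.84 kN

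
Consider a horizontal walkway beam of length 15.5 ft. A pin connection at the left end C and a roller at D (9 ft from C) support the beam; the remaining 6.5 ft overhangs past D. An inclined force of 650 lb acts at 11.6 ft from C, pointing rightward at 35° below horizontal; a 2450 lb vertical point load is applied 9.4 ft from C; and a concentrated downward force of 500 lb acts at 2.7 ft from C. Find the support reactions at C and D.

C_x = -532.4 lb, C_y = 133.4 lb, D_y = 3189 lb

Moments about C: D_y·9 − 650·sin35°·11.6 − 2450·9.4 − 500·2.7 = 0 → D_y = 28704.8/9 = 3189.42 ≈ 3189 lb.
ΣF_y = 0: C_y + 3189.42 − 650·sin35° − 2450 − 500 = 0 → C_y = 133.4 lb.
ΣF_x = 0: C_x + 650·cos35° = 0 → C_x = -532.4 lb.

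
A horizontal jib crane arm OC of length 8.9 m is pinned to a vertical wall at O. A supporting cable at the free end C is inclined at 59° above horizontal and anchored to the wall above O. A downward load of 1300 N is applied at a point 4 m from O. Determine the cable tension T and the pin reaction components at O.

T = 681.6 N, O_x = 351.1 N, O_y = 715.7 N

ΣM about O: T·sin59°·8.9 − 1300·4 = 0 → T = 5200/(8.9·0.857167) = 681.629 ≈ 681.6 N.
ΣF_x = 0: O_x − T·cos59° = 0 → O_x = 681.629 × 0.515038 = 351.1 N.
ΣF_y = 0: O_y + T·sin59° − 1300 = 0 → O_y = 1300 − 681.629 × 0.857167 = 715.7 N.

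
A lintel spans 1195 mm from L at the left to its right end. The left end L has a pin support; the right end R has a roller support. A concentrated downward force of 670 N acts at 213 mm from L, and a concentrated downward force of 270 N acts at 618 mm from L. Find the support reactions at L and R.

Taking moments about L: R_y·1195 − 670·213 − 270·618 = 0 → R_y = 309570/1195 = 259.054 ≈ 259.1 N.
ΣF_y = 0: L_y + 259.054 − 670 − 270 = 0 → L_y = 680.9 N.
ΣF_x = 0: no horizontal applied forces, so L_x = 0.

L_x = 0, L_y = 680.9 N, R_y = 259.1 N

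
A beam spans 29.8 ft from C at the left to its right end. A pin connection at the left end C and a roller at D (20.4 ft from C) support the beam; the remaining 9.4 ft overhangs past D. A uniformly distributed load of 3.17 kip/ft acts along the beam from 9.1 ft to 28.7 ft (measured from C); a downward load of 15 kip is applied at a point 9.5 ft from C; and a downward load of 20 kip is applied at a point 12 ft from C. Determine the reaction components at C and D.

Resultant of the distributed load: 3.17 × 19.6 = 62.132 kip at 18.9 ft from C.
Moments about C: D_y·20.4 − (3.17·19.6)·18.9 − 15·9.5 − 20·12 = 0 → D_y = 1556.7948/20.4 = 76.3135 ≈ 76.31 kip.
ΣF_y = 0: C_y + 76.3135 − 3.17·19.6 − 15 − 20 = 0 → C_y = 20.82 kip.
ΣF_x = 0: no horizontal applied forces, so C_x = 0.

C_x = 0, C_y = 20.82 kip, D_y = 76.31 kip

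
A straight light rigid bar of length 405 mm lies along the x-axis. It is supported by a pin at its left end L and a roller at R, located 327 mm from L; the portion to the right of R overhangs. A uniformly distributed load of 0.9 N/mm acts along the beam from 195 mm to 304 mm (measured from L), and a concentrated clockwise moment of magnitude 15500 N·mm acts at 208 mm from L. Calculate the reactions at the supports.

L_x = 0, L_y = -24.15 N, R_y = 122.3 N

Resultant of the distributed load: 0.9 × 109 = 98.1 N at 249.5 mm from L.
ΣM about L: R_y·327 − (0.9·109)·249.5 − 15500 = 0 → R_y = 39975.95/327 = 122.251 ≈ 122.3 N.
ΣF_y = 0: L_y + 122.251 − 0.9·109 = 0 → L_y = -24.15 N.
ΣF_x = 0: no horizontal applied forces, so L_x = 0.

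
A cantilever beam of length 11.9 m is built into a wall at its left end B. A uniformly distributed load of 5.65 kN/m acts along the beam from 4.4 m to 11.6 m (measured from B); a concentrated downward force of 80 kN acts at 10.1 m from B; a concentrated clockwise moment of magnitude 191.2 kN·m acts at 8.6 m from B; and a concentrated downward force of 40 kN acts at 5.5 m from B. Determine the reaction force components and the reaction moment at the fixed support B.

B_x = 0, B_y = 160.7 kN, M_B = 1545 kN·m

Resultant of the distributed load: 5.65 × 7.2 = 40.68 kN at 8 m from B.
ΣF_x = 0: B_x = 0.
ΣF_y = 0: B_y − 5.65·7.2 − 80 − 40 = 0 → B_y = 160.7 kN.
ΣM about B: M_B − (5.65·7.2)·8 − 80·10.1 − 191.2 − 40·5.5 = 0 → M_B = 1545 kN·m.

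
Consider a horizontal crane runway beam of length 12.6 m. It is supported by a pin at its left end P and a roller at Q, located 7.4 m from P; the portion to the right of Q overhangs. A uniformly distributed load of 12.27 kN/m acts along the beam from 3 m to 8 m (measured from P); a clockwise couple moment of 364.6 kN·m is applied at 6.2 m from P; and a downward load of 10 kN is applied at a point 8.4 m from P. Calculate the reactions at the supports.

P_x = 0, P_y = -34.87 kN, Q_y = 106.2 kN

Resultant of the distributed load: 12.27 × 5 = 61.35 kN at 5.5 m from P.
ΣM about P: Q_y·7.4 − (12.27·5)·5.5 − 364.6 − 10·8.4 = 0 → Q_y = 786.025/7.4 = 106.22 ≈ 106.2 kN.
ΣF_y = 0: P_y + 106.22 − 12.27·5 − 10 = 0 → P_y = -34.87 kN.
ΣF_x = 0: no horizontal applied forces, so P_x = 0.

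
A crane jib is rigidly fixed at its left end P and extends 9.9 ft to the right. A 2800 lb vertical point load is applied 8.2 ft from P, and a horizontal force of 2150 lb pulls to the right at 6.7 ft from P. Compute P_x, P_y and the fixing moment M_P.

ΣF_x = 0: P_x + 2150 = 0 → P_x = -2150 lb.
ΣF_y = 0: P_y − 2800 = 0 → P_y = 2800 lb.
ΣM about P: M_P − 2800·8.2 = 0 → M_P = 22960 lb·ft.

P_x = -2150 lb, P_y = 2800 lb, M_P = 22960 lb·ft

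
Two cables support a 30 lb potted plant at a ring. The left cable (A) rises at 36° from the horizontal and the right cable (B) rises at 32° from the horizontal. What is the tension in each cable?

T_A = 27.44 lb, T_B = 26.18 lb

ΣF_x = 0: −T_A·cos36° + T_B·cos32° = 0 → T_B = 0.953975·T_A.
ΣF_y = 0: T_A·sin36° + T_B·sin32° = 30.
Substitute: T_A·(0.587785 + 0.953975·0.529919) = 30 → T_A = 27.4395 ≈ 27.44 lb.
Then T_B = 0.953975 × 27.4395 = 26.18 lb.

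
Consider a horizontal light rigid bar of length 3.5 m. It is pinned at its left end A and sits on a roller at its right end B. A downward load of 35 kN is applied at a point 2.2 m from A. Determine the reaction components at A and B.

Taking moments about A: B_y·3.5 − 35·2.2 = 0 → B_y = 77/3.5 = 22.00 kN.
ΣF_y = 0: A_y + 22 − 35 = 0 → A_y = 13.00 kN.
ΣF_x = 0: no horizontal applied forces, so A_x = 0.

A_x = 0, A_y = 13.00 kN, B_y = 22.00 kN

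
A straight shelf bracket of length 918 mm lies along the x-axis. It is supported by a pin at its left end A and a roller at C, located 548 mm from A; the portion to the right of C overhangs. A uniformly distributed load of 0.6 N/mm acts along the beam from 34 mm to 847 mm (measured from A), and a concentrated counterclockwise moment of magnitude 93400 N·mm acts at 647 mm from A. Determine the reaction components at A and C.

Resultant of the distributed load: 0.6 × 813 = 487.8 N at 440.5 mm from A.
ΣM about A: C_y·548 − (0.6·813)·440.5 + 93400 = 0 → C_y = 121475.9/548 = 221.671 ≈ 221.7 N.
ΣF_y = 0: A_y + 221.671 − 0.6·813 = 0 → A_y = 266.1 N.
ΣF_x = 0: no horizontal applied forces, so A_x = 0.

A_x = 0, A_y = 266.1 N, C_y = 221.7 N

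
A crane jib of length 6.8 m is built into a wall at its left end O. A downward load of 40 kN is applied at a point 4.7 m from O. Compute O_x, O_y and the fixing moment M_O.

ΣF_x = 0: O_x = 0.
ΣF_y = 0: O_y − 40 = 0 → O_y = 40.00 kN.
ΣM about O: M_O − 40·4.7 = 0 → M_O = 188.0 kN·m.

O_x = 0, O_y = 40.00 kN, M_O = 188.0 kN·m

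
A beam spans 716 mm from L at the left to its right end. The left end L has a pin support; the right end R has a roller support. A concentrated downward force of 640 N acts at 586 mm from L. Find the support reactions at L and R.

ΣM about L: R_y·716 − 640·586 = 0 → R_y = 375040/716 = 523.799 ≈ 523.8 N.
ΣF_y = 0: L_y + 523.799 − 640 = 0 → L_y = 116.2 N.
ΣF_x = 0: no horizontal applied forces, so L_x = 0.

L_x = 0, L_y = 116.2 N, R_y = 523.8 N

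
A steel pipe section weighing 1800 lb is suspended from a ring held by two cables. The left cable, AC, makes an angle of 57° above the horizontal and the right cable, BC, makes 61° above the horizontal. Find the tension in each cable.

T_AC = 988.3 lb, T_BC = 1110 lb

ΣF_x = 0: −T_AC·cos57° + T_BC·cos61° = 0 → T_BC = 1.12341·T_AC.
ΣF_y = 0: T_AC·sin57° + T_BC·sin61° = 1800.
Substitute: T_AC·(0.838671 + 1.12341·0.87462) = 1800 → T_AC = 988.344 ≈ 988.3 lb.
Then T_BC = 1.12341 × 988.344 = 1110 lb.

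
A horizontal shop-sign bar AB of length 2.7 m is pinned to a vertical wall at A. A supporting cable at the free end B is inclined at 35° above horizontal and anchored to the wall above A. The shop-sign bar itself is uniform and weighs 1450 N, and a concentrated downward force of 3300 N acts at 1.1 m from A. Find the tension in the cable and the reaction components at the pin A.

ΣM about A: T·sin35°·2.7 − 1450·1.35 − 3300·1.1 = 0 → T = 5587.5/(2.7·0.573576) = 3607.97 ≈ 3608 N.
ΣF_x = 0: A_x − T·cos35° = 0 → A_x = 3607.97 × 0.819152 = 2955 N.
ΣF_y = 0: A_y + T·sin35° − 1450 − 3300 = 0 → A_y = 4750 − 3607.97 × 0.573576 = 2681 N.

T = 3608 N, A_x = 2955 N, A_y = 2681 N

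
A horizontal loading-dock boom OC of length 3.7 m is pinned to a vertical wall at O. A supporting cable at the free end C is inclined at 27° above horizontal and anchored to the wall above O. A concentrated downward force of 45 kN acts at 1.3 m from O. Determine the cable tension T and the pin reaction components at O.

T = 34.83 kN, O_x = 31.03 kN, O_y = 29.19 kN

ΣM about O: T·sin27°·3.7 − 45·1.3 = 0 → T = 58.5/(3.7·0.45399) = 34.8263 ≈ 34.83 kN.
ΣF_x = 0: O_x − T·cos27° = 0 → O_x = 34.8263 × 0.891007 = 31.03 kN.
ΣF_y = 0: O_y + T·sin27° − 45 = 0 → O_y = 45 − 34.8263 × 0.45399 = 29.19 kN.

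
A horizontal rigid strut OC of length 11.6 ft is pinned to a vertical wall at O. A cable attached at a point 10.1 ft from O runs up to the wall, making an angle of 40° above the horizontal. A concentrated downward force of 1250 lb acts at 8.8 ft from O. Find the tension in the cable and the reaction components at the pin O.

ΣM about O: T·sin40°·10.1 − 1250·8.8 = 0 → T = 11000/(10.1·0.642788) = 1694.35 ≈ 1694 lb.
ΣF_x = 0: O_x − T·cos40° = 0 → O_x = 1694.35 × 0.766044 = 1298 lb.
ΣF_y = 0: O_y + T·sin40° − 1250 = 0 → O_y = 1250 − 1694.35 × 0.642788 = 160.9 lb.

T = 1694 lb, O_x = 1298 lb, O_y = 160.9 lb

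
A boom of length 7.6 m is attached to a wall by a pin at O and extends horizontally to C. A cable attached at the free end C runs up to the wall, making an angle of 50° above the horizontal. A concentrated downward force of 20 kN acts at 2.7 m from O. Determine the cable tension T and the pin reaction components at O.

ΣM about O: T·sin50°·7.6 − 20·2.7 = 0 → T = 54/(7.6·0.766044) = 9.27527 ≈ 9.275 kN.
ΣF_x = 0: O_x − T·cos50° = 0 → O_x = 9.27527 × 0.642788 = 5.962 kN.
ΣF_y = 0: O_y + T·sin50° − 20 = 0 → O_y = 20 − 9.27527 × 0.766044 = 12.89 kN.

T = 9.275 kN, O_x = 5.962 kN, O_y = 12.89 kN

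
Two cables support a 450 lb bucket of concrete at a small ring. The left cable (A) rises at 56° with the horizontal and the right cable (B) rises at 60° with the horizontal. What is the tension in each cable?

ΣF_x = 0: −T_A·cos56° + T_B·cos60° = 0 → T_B = 1.11839·T_A.
ΣF_y = 0: T_A·sin56° + T_B·sin60° = 450.
Substitute: T_A·(0.829038 + 1.11839·0.866025) = 450 → T_A = 250.335 ≈ 250.3 lb.
Then T_B = 1.11839 × 250.335 = 280.0 lb.

T_A = 250.3 lb, T_B = 280.0 lb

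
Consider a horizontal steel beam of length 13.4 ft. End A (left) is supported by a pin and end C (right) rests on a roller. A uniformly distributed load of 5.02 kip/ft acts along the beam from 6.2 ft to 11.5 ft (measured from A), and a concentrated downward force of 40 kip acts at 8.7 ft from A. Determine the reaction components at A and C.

Resultant of the distributed load: 5.02 × 5.3 = 26.606 kip at 8.85 ft from A.
Moments about A: C_y·13.4 − (5.02·5.3)·8.85 − 40·8.7 = 0 → C_y = 583.4631/13.4 = 43.542 ≈ 43.54 kip.
ΣF_y = 0: A_y + 43.542 − 5.02·5.3 − 40 = 0 → A_y = 23.06 kip.
ΣF_x = 0: no horizontal applied forces, so A_x = 0.

A_x = 0, A_y = 23.06 kip, C_y = 43.54 kip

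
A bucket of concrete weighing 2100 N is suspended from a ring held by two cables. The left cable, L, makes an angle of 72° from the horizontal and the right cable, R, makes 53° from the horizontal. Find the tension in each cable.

ΣF_x = 0: −T_L·cos72° + T_R·cos53° = 0 → T_R = 0.513475·T_L.
ΣF_y = 0: T_L·sin72° + T_R·sin53° = 2100.
Substitute: T_L·(0.951057 + 0.513475·0.798636) = 2100 → T_L = 1542.83 ≈ 1543 N.
Then T_R = 0.513475 × 1542.83 = 792.2 N.

T_L = 1543 N, T_R = 792.2 N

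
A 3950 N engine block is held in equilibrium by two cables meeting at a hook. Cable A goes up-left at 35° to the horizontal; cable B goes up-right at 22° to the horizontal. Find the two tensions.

T_A = 4367 N, T_B = 3858 N

ΣF_x = 0: −T_A·cos35° + T_B·cos22° = 0 → T_B = 0.883484·T_A.
ΣF_y = 0: T_A·sin35° + T_B·sin22° = 3950.
Substitute: T_A·(0.573576 + 0.883484·0.374607) = 3950 → T_A = 4366.88 ≈ 4367 N.
Then T_B = 0.883484 × 4366.88 = 3858 N.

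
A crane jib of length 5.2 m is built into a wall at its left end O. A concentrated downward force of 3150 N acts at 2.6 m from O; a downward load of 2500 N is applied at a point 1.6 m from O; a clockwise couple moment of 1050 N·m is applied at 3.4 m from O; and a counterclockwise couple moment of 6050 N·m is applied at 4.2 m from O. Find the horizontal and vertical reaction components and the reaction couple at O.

ΣF_x = 0: O_x = 0.
ΣF_y = 0: O_y − 3150 − 2500 = 0 → O_y = 5650 N.
ΣM about O: M_O − 3150·2.6 − 2500·1.6 − 1050 + 6050 = 0 → M_O = 7190 N·m.

O_x = 0, O_y = 5650 N, M_O = 7190 N·m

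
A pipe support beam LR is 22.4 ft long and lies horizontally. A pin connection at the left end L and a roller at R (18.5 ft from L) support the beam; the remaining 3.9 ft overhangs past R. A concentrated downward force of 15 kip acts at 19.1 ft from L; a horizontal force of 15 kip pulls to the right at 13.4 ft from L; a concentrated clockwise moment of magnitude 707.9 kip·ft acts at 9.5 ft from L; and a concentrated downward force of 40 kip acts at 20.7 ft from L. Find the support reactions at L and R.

Moments about L: R_y·18.5 − 15·19.1 − 707.9 − 40·20.7 = 0 → R_y = 1822.4/18.5 = 98.5081 ≈ 98.51 kip.
ΣF_y = 0: L_y + 98.5081 − 15 − 40 = 0 → L_y = -43.51 kip.
ΣF_x = 0: L_x + 15 = 0 → L_x = -15.00 kip.

L_x = -15.00 kip, L_y = -43.51 kip, R_y = 98.51 kip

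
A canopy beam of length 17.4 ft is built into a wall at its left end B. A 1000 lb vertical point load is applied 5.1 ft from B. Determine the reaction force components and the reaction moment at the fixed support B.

ΣF_x = 0: B_x = 0.
ΣF_y = 0: B_y − 1000 = 0 → B_y = 1000 lb.
ΣM about B: M_B − 1000·5.1 = 0 → M_B = 5100 lb·ft.

B_x = 0, B_y = 1000 lb, M_B = 5100 lb·ft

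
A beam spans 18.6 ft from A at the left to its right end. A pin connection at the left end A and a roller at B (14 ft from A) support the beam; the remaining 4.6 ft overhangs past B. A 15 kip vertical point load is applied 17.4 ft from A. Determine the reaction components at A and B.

ΣM about A: B_y·14 − 15·17.4 = 0 → B_y = 261/14 = 18.6429 ≈ 18.64 kip.
ΣF_y = 0: A_y + 18.6429 − 15 = 0 → A_y = -3.643 kip.
ΣF_x = 0: no horizontal applied forces, so A_x = 0.

A_x = 0, A_y = -3.643 kip, B_y = 18.64 kip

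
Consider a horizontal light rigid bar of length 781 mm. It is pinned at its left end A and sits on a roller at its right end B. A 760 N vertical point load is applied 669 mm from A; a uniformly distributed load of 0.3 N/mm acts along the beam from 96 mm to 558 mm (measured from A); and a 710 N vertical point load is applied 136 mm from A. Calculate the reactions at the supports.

Resultant of the distributed load: 0.3 × 462 = 138.6 N at 327 mm from A.
Taking moments about A: B_y·781 − 760·669 − (0.3·462)·327 − 710·136 = 0 → B_y = 650322.2/781 = 832.679 ≈ 832.7 N.
ΣF_y = 0: A_y + 832.679 − 760 − 0.3·462 − 710 = 0 → A_y = 775.9 N.
ΣF_x = 0: no horizontal applied forces, so A_x = 0.

A_x = 0, A_y = 775.9 N, B_y = 832.7 N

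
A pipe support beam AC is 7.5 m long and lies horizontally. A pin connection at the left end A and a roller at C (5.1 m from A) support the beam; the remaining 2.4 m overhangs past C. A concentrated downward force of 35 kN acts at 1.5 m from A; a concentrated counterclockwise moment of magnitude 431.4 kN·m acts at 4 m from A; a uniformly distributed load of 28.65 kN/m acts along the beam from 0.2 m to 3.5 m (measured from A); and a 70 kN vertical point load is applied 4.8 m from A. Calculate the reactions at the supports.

A_x = 0, A_y = 173.7 kN, C_y = 25.88 kN

Resultant of the distributed load: 28.65 × 3.3 = 94.545 kN at 1.85 m from A.
Taking moments about A: C_y·5.1 − 35·1.5 + 431.4 − (28.65·3.3)·1.85 − 70·4.8 = 0 → C_y = 132.00825/5.1 = 25.884 ≈ 25.88 kN.
ΣF_y = 0: A_y + 25.884 − 35 − 28.65·3.3 − 70 = 0 → A_y = 173.7 kN.
ΣF_x = 0: no horizontal applied forces, so A_x = 0.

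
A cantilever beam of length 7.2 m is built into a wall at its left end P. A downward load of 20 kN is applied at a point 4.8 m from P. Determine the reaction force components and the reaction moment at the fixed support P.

P_x = 0, P_y = 20.00 kN, M_P = 96.00 kN·m

ΣF_x = 0: P_x = 0.
ΣF_y = 0: P_y − 20 = 0 → P_y = 20.00 kN.
ΣM about P: M_P − 20·4.8 = 0 → M_P = 96.00 kN·m.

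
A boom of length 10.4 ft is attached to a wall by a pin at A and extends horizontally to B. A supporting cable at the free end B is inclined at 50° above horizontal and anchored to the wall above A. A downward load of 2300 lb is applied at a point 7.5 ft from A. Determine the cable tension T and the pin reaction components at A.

ΣM about A: T·sin50°·10.4 − 2300·7.5 = 0 → T = 17250/(10.4·0.766044) = 2165.22 ≈ 2165 lb.
ΣF_x = 0: A_x − T·cos50° = 0 → A_x = 2165.22 × 0.642788 = 1392 lb.
ΣF_y = 0: A_y + T·sin50° − 2300 = 0 → A_y = 2300 − 2165.22 × 0.766044 = 641.3 lb.

T = 2165 lb, A_x = 1392 lb, A_y = 641.3 lb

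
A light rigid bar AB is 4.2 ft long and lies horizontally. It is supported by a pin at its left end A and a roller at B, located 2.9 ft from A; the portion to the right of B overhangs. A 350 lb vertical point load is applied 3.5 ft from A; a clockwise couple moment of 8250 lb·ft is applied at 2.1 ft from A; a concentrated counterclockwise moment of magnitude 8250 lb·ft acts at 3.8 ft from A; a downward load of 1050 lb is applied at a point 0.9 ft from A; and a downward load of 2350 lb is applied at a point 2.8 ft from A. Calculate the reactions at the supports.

A_x = 0, A_y = 732.8 lb, B_y = 3017 lb

Moments about A: B_y·2.9 − 350·3.5 − 8250 + 8250 − 1050·0.9 − 2350·2.8 = 0 → B_y = 8750/2.9 = 3017.24 ≈ 3017 lb.
ΣF_y = 0: A_y + 3017.24 − 350 − 1050 − 2350 = 0 → A_y = 732.8 lb.
ΣF_x = 0: no horizontal applied forces, so A_x = 0.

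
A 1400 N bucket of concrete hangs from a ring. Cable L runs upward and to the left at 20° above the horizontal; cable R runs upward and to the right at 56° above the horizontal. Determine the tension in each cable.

ΣF_x = 0: −T_L·cos20° + T_R·cos56° = 0 → T_R = 1.68044·T_L.
ΣF_y = 0: T_L·sin20° + T_R·sin56° = 1400.
Substitute: T_L·(0.34202 + 1.68044·0.829038) = 1400 → T_L = 806.838 ≈ 806.8 N.
Then T_R = 1.68044 × 806.838 = 1356 N.

T_L = 806.8 N, T_R = 1356 N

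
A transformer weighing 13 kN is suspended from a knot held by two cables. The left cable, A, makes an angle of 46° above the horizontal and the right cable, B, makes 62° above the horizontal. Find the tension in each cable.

ΣF_x = 0: −T_A·cos46° + T_B·cos62° = 0 → T_B = 1.47966·T_A.
ΣF_y = 0: T_A·sin46° + T_B·sin62° = 13.
Substitute: T_A·(0.71934 + 1.47966·0.882948) = 13 → T_A = 6.41721 ≈ 6.417 kN.
Then T_B = 1.47966 × 6.41721 = 9.495 kN.

T_A = 6.417 kN, T_B = 9.495 kN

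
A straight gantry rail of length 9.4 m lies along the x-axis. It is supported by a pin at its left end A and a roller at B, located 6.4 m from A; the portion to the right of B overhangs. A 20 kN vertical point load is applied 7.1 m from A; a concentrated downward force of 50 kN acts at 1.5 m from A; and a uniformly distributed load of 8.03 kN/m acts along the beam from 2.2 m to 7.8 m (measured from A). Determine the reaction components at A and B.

Resultant of the distributed load: 8.03 × 5.6 = 44.968 kN at 5 m from A.
Moments about A: B_y·6.4 − 20·7.1 − 50·1.5 − (8.03·5.6)·5 = 0 → B_y = 441.84/6.4 = 69.0375 ≈ 69.04 kN.
ΣF_y = 0: A_y + 69.0375 − 20 − 50 − 8.03·5.6 = 0 → A_y = 45.93 kN.
ΣF_x = 0: no horizontal applied forces, so A_x = 0.

A_x = 0, A_y = 45.93 kN, B_y = 69.04 kN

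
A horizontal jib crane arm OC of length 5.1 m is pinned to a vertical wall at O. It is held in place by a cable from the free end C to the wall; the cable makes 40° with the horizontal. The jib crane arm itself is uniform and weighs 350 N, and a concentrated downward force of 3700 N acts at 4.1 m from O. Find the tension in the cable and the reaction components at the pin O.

T = 4900 N, O_x = 3753 N, O_y = 900.5 N

ΣM about O: T·sin40°·5.1 − 350·2.55 − 3700·4.1 = 0 → T = 16062.5/(5.1·0.642788) = 4899.76 ≈ 4900 N.
ΣF_x = 0: O_x − T·cos40° = 0 → O_x = 4899.76 × 0.766044 = 3753 N.
ΣF_y = 0: O_y + T·sin40° − 350 − 3700 = 0 → O_y = 4050 − 4899.76 × 0.642788 = 900.5 N.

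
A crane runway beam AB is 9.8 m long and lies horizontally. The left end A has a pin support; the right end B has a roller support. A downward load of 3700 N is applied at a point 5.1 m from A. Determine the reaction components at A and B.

ΣM about A: B_y·9.8 − 3700·5.1 = 0 → B_y = 18870/9.8 = 1925.51 ≈ 1926 N.
ΣF_y = 0: A_y + 1925.51 − 3700 = 0 → A_y = 1774 N.
ΣF_x = 0: no horizontal applied forces, so A_x = 0.

A_x = 0, A_y = 1774 N, B_y = 1926 N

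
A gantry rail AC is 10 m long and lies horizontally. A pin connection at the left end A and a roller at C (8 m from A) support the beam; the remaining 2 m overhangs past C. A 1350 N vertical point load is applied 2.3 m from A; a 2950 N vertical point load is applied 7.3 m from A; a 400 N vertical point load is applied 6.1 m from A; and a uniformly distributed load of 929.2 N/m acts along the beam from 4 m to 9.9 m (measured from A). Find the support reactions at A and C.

A_x = 0, A_y = 2035 N, C_y = 8148 N

Resultant of the distributed load: 929.2 × 5.9 = 5482.28 N at 6.95 m from A.
Taking moments about A: C_y·8 − 1350·2.3 − 2950·7.3 − 400·6.1 − (929.2·5.9)·6.95 = 0 → C_y = 65181.846/8 = 8147.73 ≈ 8148 N.
ΣF_y = 0: A_y + 8147.73 − 1350 − 2950 − 400 − 929.2·5.9 = 0 → A_y = 2035 N.
ΣF_x = 0: no horizontal applied forces, so A_x = 0.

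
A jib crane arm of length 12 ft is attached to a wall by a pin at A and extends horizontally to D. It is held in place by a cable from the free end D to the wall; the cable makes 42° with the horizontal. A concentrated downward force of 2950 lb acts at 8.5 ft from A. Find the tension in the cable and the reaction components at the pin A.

T = 3123 lb, A_x = 2321 lb, A_y = 860.4 lb

ΣM about A: T·sin42°·12 − 2950·8.5 = 0 → T = 25075/(12·0.669131) = 3122.83 ≈ 3123 lb.
ΣF_x = 0: A_x − T·cos42° = 0 → A_x = 3122.83 × 0.743145 = 2321 lb.
ΣF_y = 0: A_y + T·sin42° − 2950 = 0 → A_y = 2950 − 3122.83 × 0.669131 = 860.4 lb.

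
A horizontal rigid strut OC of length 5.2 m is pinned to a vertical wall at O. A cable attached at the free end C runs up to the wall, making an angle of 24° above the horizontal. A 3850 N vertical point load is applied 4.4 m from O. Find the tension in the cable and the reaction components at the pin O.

ΣM about O: T·sin24°·5.2 − 3850·4.4 = 0 → T = 16940/(5.2·0.406737) = 8009.33 ≈ 8009 N.
ΣF_x = 0: O_x − T·cos24° = 0 → O_x = 8009.33 × 0.913545 = 7317 N.
ΣF_y = 0: O_y + T·sin24° − 3850 = 0 → O_y = 3850 − 8009.33 × 0.406737 = 592.3 N.

T = 8009 N, O_x = 7317 N, O_y = 592.3 N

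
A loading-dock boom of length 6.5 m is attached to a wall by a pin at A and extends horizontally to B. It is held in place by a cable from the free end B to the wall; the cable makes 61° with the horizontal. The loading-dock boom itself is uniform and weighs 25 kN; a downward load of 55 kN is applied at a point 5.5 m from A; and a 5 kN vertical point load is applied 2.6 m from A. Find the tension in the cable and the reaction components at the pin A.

ΣM about A: T·sin61°·6.5 − 25·3.25 − 55·5.5 − 5·2.6 = 0 → T = 396.75/(6.5·0.87462) = 69.7885 ≈ 69.79 kN.
ΣF_x = 0: A_x − T·cos61° = 0 → A_x = 69.7885 × 0.48481 = 33.83 kN.
ΣF_y = 0: A_y + T·sin61° − 25 − 55 − 5 = 0 → A_y = 85 − 69.7885 × 0.87462 = 23.96 kN.

T = 69.79 kN, A_x = 33.83 kN, A_y = 23.96 kN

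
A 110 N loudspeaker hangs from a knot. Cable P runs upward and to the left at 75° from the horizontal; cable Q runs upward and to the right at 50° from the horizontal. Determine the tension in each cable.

ΣF_x = 0: −T_P·cos75° + T_Q·cos50° = 0 → T_Q = 0.402651·T_P.
ΣF_y = 0: T_P·sin75° + T_Q·sin50° = 110.
Substitute: T_P·(0.965926 + 0.402651·0.766044) = 110 → T_P = 86.3169 ≈ 86.32 N.
Then T_Q = 0.402651 × 86.3169 = 34.76 N.

T_P = 86.32 N, T_Q = 34.76 N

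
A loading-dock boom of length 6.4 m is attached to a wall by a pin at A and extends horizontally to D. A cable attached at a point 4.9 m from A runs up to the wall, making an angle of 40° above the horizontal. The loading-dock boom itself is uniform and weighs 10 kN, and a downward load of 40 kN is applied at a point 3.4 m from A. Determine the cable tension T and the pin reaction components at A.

T = 53.34 kN, A_x = 40.86 kN, A_y = 15.71 kN

ΣM about A: T·sin40°·4.9 − 10·3.2 − 40·3.4 = 0 → T = 168/(4.9·0.642788) = 53.3391 ≈ 53.34 kN.
ΣF_x = 0: A_x − T·cos40° = 0 → A_x = 53.3391 × 0.766044 = 40.86 kN.
ΣF_y = 0: A_y + T·sin40° − 10 − 40 = 0 → A_y = 50 − 53.3391 × 0.642788 = 15.71 kN.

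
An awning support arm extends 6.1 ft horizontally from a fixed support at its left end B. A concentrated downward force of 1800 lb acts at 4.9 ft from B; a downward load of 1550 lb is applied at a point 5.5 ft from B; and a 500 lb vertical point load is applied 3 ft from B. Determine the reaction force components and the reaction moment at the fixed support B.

B_x = 0, B_y = 3850 lb, M_B = 18840 lb·ft

ΣF_x = 0: B_x = 0.
ΣF_y = 0: B_y − 1800 − 1550 − 500 = 0 → B_y = 3850 lb.
ΣM about B: M_B − 1800·4.9 − 1550·5.5 − 500·3 = 0 → M_B = 18840 lb·ft.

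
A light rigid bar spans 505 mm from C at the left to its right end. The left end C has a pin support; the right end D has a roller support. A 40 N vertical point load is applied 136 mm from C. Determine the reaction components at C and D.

C_x = 0, C_y = 29.23 N, D_y = 10.77 N

ΣM about C: D_y·505 − 40·136 = 0 → D_y = 5440/505 = 10.7723 ≈ 10.77 N.
ΣF_y = 0: C_y + 10.7723 − 40 = 0 → C_y = 29.23 N.
ΣF_x = 0: no horizontal applied forces, so C_x = 0.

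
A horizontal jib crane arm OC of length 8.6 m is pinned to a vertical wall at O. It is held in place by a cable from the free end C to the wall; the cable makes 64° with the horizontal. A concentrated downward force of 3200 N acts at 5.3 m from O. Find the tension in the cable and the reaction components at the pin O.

T = 2194 N, O_x = 961.9 N, O_y = 1228 N

ΣM about O: T·sin64°·8.6 − 3200·5.3 = 0 → T = 16960/(8.6·0.898794) = 2194.15 ≈ 2194 N.
ΣF_x = 0: O_x − T·cos64° = 0 → O_x = 2194.15 × 0.438371 = 961.9 N.
ΣF_y = 0: O_y + T·sin64° − 3200 = 0 → O_y = 3200 − 2194.15 × 0.898794 = 1228 N.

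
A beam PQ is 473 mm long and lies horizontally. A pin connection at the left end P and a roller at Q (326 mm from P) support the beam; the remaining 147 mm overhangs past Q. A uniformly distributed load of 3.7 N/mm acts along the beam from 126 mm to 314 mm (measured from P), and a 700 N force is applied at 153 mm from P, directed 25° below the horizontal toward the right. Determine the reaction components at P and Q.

P_x = -634.4 N, P_y = 383.2 N, Q_y = 608.3 N

Resultant of the distributed load: 3.7 × 188 = 695.6 N at 220 mm from P.
Taking moments about P: Q_y·326 − (3.7·188)·220 − 700·sin25°·153 = 0 → Q_y = 198294/326 = 608.264 ≈ 608.3 N.
ΣF_y = 0: P_y + 608.264 − 3.7·188 − 700·sin25° = 0 → P_y = 383.2 N.
ΣF_x = 0: P_x + 700·cos25° = 0 → P_x = -634.4 N.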